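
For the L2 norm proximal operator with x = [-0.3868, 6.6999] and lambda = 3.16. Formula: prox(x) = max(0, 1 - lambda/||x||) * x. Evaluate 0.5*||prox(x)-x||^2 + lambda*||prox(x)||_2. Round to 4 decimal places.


Step 1: Compute ||x||.
||x|| = 6.7111
Step 2: Compute scaling factor.
scale = max(0, 1 - 3.16/6.7111) = 0.5291
Step 3: prox(x) = [-0.2047, 3.5452]
||prox(x)|| = 3.5511
Step 4: Proximal objective.
0.5*||prox-x||^2 = 4.9928
lambda*||prox|| = 11.2215
Total = 16.2141


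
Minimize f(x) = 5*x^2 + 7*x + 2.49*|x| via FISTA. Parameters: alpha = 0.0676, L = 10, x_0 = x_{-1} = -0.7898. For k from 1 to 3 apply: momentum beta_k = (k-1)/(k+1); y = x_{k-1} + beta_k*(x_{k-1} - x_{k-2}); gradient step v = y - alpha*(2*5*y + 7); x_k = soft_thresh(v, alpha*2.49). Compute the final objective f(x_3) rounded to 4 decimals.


FISTA on f(x) = 5*x^2 + 7*x + 2.49*|x|
L = 10, alpha = 0.0676
Iteration 1: beta = 0.0, y = -0.7898 + 0.0*(-0.7898 + 0.7898) = -0.7898
  grad(y) = -0.898, v = y - alpha*grad = -0.7291
  prox(v) = soft_thresh(-0.7291, 0.1683) = -0.5608
Iteration 2: beta = 0.3333, y = -0.5608 + 0.3333*(-0.5608 + 0.7898) = -0.4844
  grad(y) = 2.1557, v = y - alpha*grad = -0.6302
  prox(v) = soft_thresh(-0.6302, 0.1683) = -0.4618
Iteration 3: beta = 0.5, y = -0.4618 + 0.5*(-0.4618 + 0.5608) = -0.4124
  grad(y) = 2.8764, v = y - alpha*grad = -0.6068
  prox(v) = soft_thresh(-0.6068, 0.1683) = -0.4385
f(x_3) = 5*(-0.4385)^2 + 7*(-0.4385) + 2.49*|-0.4385| = -1.0162


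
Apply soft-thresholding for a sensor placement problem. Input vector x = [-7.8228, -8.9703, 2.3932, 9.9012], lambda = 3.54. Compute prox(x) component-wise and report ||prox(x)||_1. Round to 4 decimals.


Soft-thresholding with lambda = 3.54:
prox(-7.8228) = sign(-7.8228)*max(|-7.8228| - 3.54, 0) = -4.2828
prox(-8.9703) = sign(-8.9703)*max(|-8.9703| - 3.54, 0) = -5.4303
prox(2.3932) = sign(2.3932)*max(|2.3932| - 3.54, 0) = 0.0
prox(9.9012) = sign(9.9012)*max(|9.9012| - 3.54, 0) = 6.3612
prox(x) = [-4.2828, -5.4303, 0.0, 6.3612]
||prox(x)||_1 = 4.2828 + 5.4303 + 0.0 + 6.3612 = 16.0743


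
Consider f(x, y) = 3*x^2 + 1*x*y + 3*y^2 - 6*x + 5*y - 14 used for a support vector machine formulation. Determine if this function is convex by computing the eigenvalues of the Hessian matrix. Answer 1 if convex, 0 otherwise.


The Hessian of f(x,y) = 3*x^2 + 1*x*y + 3*y^2 - 6*x + 5*y - 14 is:
H = [[6, 1], [1, 6]]
Trace = 6 + 6 = 12
Determinant = 6*6 - (1)^2 = 35
Discriminant = (12)^2 - 4*35 = 4.0
Eigenvalues: lambda_1 = 5.0, lambda_2 = 7.0
The function is convex.

1


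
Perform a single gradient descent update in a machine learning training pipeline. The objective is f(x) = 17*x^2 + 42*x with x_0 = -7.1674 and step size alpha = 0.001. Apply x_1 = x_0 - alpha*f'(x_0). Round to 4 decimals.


We compute the gradient at x_0 and apply the update.
f'(x) = 34*x + 42
f'(-7.1674) = 34*-7.1674 + 42 = -201.6916
x_1 = -7.1674 - 0.001*-201.6916 = -6.9657


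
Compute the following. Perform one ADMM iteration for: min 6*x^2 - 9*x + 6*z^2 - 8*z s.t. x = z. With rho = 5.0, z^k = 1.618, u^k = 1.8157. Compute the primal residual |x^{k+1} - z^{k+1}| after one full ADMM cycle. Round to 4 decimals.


ADMM iteration with rho = 5.0, z^k = 1.618, u^k = 1.8157
Step 1: x-update.
Minimize 6*x^2 - 9*x + (5.0/2)*(x - 1.618 + 1.8157)^2
FOC: (2*6 + 5.0)*x = 9 + 5.0*(1.618 - 1.8157)
x^{k+1} = 0.4713
Step 2: z-update.
Minimize 6*z^2 - 8*z + (5.0/2)*(0.4713 - z + 1.8157)^2
FOC: (2*6 + 5.0)*z = 8 + 5.0*(0.4713 + 1.8157)
z^{k+1} = 1.1432
Step 3: u-update.
u^{k+1} = 1.8157 + 0.4713 - 1.1432 = 1.1437
Step 4: Primal residual = |0.4713 - 1.1432| = 0.672


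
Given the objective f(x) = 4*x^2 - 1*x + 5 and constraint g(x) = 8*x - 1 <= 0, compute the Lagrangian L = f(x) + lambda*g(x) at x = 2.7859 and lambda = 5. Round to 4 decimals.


Step 1: Evaluate f(x).
f(2.7859) = 4*2.7859^2 - 1*2.7859 + 5 = 33.2591
Step 2: Evaluate g(x).
g(2.7859) = 8*2.7859 - 1 = 21.2872
Step 3: Compute Lagrangian.
L = 33.2591 + 5*21.2872 = 139.6951


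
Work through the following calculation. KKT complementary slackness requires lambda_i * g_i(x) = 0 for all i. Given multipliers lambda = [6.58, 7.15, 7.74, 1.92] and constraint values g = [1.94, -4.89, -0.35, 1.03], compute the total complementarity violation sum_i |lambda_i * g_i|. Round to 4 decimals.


KKT complementary slackness check:
lambda_1 * g_1 = 6.58 * 1.94 = 12.7652
lambda_2 * g_2 = 7.15 * -4.89 = -34.9635
lambda_3 * g_3 = 7.74 * -0.35 = -2.709
lambda_4 * g_4 = 1.92 * 1.03 = 1.9776
Total violation = 12.7652 + 34.9635 + 2.709 + 1.9776 = 52.4153


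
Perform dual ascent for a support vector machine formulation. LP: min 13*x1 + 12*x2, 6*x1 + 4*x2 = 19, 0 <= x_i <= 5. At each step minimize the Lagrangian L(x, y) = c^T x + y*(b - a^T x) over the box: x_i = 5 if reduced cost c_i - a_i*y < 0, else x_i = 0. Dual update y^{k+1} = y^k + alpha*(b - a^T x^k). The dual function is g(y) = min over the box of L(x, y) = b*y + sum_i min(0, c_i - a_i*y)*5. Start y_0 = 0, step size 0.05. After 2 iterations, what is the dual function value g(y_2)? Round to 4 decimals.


Dual ascent for LP: min 13*x1 + 12*x2, 6*x1 + 4*x2 = 19, 0 <= x_i <= 5
Step 1: y^k = 0.0, reduced costs: (13.0, 12.0)
  x^k = (0.0, 0.0), subgradient = b - a^T x = 19.0
  y^{k+1} = 0.0 + 0.05*19.0 = 0.95
Step 2: y^k = 0.95, reduced costs: (7.3, 8.2)
  x^k = (0.0, 0.0), subgradient = b - a^T x = 19.0
  y^{k+1} = 0.95 + 0.05*19.0 = 1.9
Dual objective at y_2 = 1.9: reduced costs (1.6, 4.4), box minimizer x = (0.0, 0.0)
g(y_2) = b*y + (c1 - a1*y)*x1 + (c2 - a2*y)*x2 = 19*1.9 + 1.6*0.0 + 4.4*0.0 = 36.1 + 0.0 + 0.0 = 36.1


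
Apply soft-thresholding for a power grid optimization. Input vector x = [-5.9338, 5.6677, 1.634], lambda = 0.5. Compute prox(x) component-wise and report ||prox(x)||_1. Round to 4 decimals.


Soft-thresholding with lambda = 0.5:
prox(-5.9338) = sign(-5.9338)*max(|-5.9338| - 0.5, 0) = -5.4338
prox(5.6677) = sign(5.6677)*max(|5.6677| - 0.5, 0) = 5.1677
prox(1.634) = sign(1.634)*max(|1.634| - 0.5, 0) = 1.134
prox(x) = [-5.4338, 5.1677, 1.134]
||prox(x)||_1 = 5.4338 + 5.1677 + 1.134 = 11.7355


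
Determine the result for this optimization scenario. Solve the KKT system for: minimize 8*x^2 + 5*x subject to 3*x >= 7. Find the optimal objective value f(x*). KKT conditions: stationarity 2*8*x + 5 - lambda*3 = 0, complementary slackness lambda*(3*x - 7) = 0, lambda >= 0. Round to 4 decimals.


Step 1: Try lambda = 0 (constraint inactive).
x_unc = -5/(2*8) = -0.3125
Check: 3*-0.3125 = -0.9375 < 7 -- violated!
Step 2: Constraint must be active: 3*x = 7
x* = 7/3 = 2.3333 (rounded; the exact value 7/3 is used below)
lambda = (2*8*(7/3) + 5)/3 = 14.1111
Step 3: Compute optimal value.
f(x*) = 8*(7/3)^2 + 5*(7/3) = 55.2222


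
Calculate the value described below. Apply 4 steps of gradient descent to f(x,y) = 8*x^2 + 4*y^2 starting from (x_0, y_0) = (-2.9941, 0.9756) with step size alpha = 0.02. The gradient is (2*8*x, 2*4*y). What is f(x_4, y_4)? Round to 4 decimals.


Gradient descent on f(x,y) = 8*x^2 + 4*y^2.
Starting point: (-2.9941, 0.9756), alpha = 0.02
Step 1: grad_x = 2*8*-2.9941 = -47.9056, grad_y = 2*4*0.9756 = 7.8048
  x_1 = -2.9941 - 0.02*-47.9056 = -2.036
  y_1 = 0.9756 - 0.02*7.8048 = 0.8195
Step 2: grad_x = 2*8*-2.036 = -32.5758, grad_y = 2*4*0.8195 = 6.556
  x_2 = -2.036 - 0.02*-32.5758 = -1.3845
  y_2 = 0.8195 - 0.02*6.556 = 0.6884
Step 3: grad_x = 2*8*-1.3845 = -22.1515, grad_y = 2*4*0.6884 = 5.5071
  x_3 = -1.3845 - 0.02*-22.1515 = -0.9414
  y_3 = 0.6884 - 0.02*5.5071 = 0.5782
Step 4: grad_x = 2*8*-0.9414 = -15.0631, grad_y = 2*4*0.5782 = 4.6259
  x_4 = -0.9414 - 0.02*-15.0631 = -0.6402
  y_4 = 0.5782 - 0.02*4.6259 = 0.4857
f(-0.6402, 0.4857) = 8*(-0.6402)^2 + 4*0.4857^2 = 4.2223


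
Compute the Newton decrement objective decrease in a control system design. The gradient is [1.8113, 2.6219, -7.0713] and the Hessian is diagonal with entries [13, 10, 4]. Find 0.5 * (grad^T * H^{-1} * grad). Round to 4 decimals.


Step 1: H is diagonal, so H^(-1) * g = [0.1393, 0.2622, -1.7678].
Step 2: g^T H^(-1) g = sum_i g_i^2 / H_ii
  = (1.8113)^2/13 + (2.6219)^2/10 + (-7.0713)^2/4
  = 0.2524 + 0.6874 + 12.5008 = 13.4406
Step 3: Objective decrease = 0.5 * g^T H^(-1) g = 6.7203


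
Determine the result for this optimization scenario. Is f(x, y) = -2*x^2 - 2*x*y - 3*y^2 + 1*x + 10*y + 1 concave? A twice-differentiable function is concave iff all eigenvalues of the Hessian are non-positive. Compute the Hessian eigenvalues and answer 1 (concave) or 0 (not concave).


The Hessian of f(x,y) = -2*x^2 - 2*x*y - 3*y^2 + 1*x + 10*y + 1 is:
H = [[-4, -2], [-2, -6]]
Trace = -4 - 6 = -10
Determinant = -4*-6 - (-2)^2 = 20
Discriminant = (-10)^2 - 4*20 = 20.0
Eigenvalues: lambda_1 = -7.2361, lambda_2 = -2.7639
The function is concave.

1


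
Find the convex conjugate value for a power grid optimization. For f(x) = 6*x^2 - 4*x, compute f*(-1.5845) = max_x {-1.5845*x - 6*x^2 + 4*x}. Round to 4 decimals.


f*(y) = sup_x {y*x - a*x^2 - b*x} = sup_x {(y-b)*x - a*x^2}
FOC: (y - b) - 2a*x = 0 => x* = (y - b)/(2a)
x* = (-1.5845 + 4)/(2*6) = 0.2013
f*(-1.5845) = (y-b)^2/(4a) = (-1.5845 + 4)^2/(4*6)
= 5.8346/24 = 0.2431


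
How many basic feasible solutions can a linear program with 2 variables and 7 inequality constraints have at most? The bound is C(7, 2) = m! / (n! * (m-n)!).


Each vertex corresponds to some choice of n active constraints out of m, so the number of vertices is at most C(m, n) = m! / (n!(m-n)!).
m = 7, n = 2
Numerator: 7 * 6
Denominator: 2! = 2
C(7, 2) = 21


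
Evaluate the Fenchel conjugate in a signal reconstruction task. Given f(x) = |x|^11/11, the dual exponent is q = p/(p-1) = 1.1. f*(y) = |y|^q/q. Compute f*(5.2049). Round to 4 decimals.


The conjugate exponent q satisfies 1/p + 1/q = 1.
p = 11, so q = 11/(11 - 1) = 1.1
|y|^q = 5.2049^1.1 = 6.1384
f*(5.2049) = 6.1384 / 1.1 = 5.5803


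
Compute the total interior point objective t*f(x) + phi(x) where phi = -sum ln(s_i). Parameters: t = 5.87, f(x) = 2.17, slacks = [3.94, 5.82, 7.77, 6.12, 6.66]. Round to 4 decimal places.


Step 1: Compute log-barrier.
ln values: [1.3712, 1.7613, 2.0503, 1.8116, 1.8961]
phi = -(1.3712 + 1.7613 + 2.0503 + 1.8116 + 1.8961) = -8.8904
Step 2: Compute augmented objective.
t*f(x) = 5.87*2.17 = 12.7379
Total = 12.7379 - 8.8904 = 3.8475


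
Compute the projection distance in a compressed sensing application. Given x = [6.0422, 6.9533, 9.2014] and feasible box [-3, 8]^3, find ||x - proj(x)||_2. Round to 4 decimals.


Project each component onto [-3, 8].
clip(6.0422) = 6.0422, clip(6.9533) = 6.9533, clip(9.2014) = 8.0
Projection = [6.0422, 6.9533, 8.0]
Squared diffs: [0.0, 0.0, 1.4434]
Distance = sqrt(1.4434) = 1.2014


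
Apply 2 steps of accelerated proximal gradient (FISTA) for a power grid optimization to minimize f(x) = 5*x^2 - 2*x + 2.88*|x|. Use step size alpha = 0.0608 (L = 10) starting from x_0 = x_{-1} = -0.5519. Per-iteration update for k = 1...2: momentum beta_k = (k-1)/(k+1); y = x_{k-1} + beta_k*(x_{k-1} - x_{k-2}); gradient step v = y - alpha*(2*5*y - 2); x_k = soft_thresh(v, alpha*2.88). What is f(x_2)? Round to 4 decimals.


FISTA on f(x) = 5*x^2 - 2*x + 2.88*|x|
L = 10, alpha = 0.0608
Iteration 1: beta = 0.0, y = -0.5519 + 0.0*(-0.5519 + 0.5519) = -0.5519
  grad(y) = -7.519, v = y - alpha*grad = -0.0947
  prox(v) = soft_thresh(-0.0947, 0.1751) = 0.0
Iteration 2: beta = 0.3333, y = 0.0 + 0.3333*(0.0 + 0.5519) = 0.184
  grad(y) = -0.1603, v = y - alpha*grad = 0.1937
  prox(v) = soft_thresh(0.1937, 0.1751) = 0.0186
f(x_2) = 5*0.0186^2 - 2*0.0186 + 2.88*|0.0186| = 0.0181


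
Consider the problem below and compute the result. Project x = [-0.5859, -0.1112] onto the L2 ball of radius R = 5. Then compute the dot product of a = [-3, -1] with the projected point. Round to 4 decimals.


Step 1: Compute ||x|| (intermediates to 6 decimals).
||x|| = sqrt((-0.5859)^2 + (-0.1112)^2) = 0.596359
Step 2: Project.
Since ||x|| <= R, proj = x (no scaling needed).
proj(x) = [-0.5859, -0.1112]
Step 3: Dot product.
a^T * proj(x) = -3*(-0.5859) - 1*(-0.1112) = 1.8689


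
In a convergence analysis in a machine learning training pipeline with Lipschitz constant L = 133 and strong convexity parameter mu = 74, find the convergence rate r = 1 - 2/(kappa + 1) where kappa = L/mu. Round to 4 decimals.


Step 1: Compute the condition number.
kappa = L/mu = 133/74 = 1.7973
Step 2: Compute the convergence rate.
r = 1 - 2/(kappa + 1) = 1 - 2*mu/(L + mu) = (L - mu)/(L + mu) = 59/207 = 0.285


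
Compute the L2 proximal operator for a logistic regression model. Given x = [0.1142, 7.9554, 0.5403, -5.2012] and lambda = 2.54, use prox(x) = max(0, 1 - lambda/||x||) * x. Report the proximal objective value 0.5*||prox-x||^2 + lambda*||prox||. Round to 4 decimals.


Step 1: Compute ||x||.
||x|| = 9.5208
Step 2: Compute scaling factor.
scale = max(0, 1 - 2.54/9.5208) = 0.7332
Step 3: prox(x) = [0.0837, 5.833, 0.3962, -3.8136]
||prox(x)|| = 6.9808
Step 4: Proximal objective.
0.5*||prox-x||^2 = 3.2258
lambda*||prox|| = 17.7312
Total = 20.9571


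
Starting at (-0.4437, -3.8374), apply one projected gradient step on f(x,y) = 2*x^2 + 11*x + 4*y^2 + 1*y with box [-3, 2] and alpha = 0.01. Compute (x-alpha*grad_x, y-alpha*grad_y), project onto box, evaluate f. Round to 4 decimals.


Step 1: Compute gradient at (-0.4437, -3.8374).
grad_x = 2*2*-0.4437 + 11 = 9.2252
grad_y = 2*4*-3.8374 + 1 = -29.6992
Step 2: Gradient step.
x_raw = -0.4437 - 0.01*9.2252 = -0.536
y_raw = -3.8374 - 0.01*-29.6992 = -3.5404
Step 3: Project onto [-3, 2].
x_proj = clip(-0.536) = -0.536
y_proj = clip(-3.5404) = -3.0
Step 4: Evaluate f.
f(-0.536, -3.0) = 27.679


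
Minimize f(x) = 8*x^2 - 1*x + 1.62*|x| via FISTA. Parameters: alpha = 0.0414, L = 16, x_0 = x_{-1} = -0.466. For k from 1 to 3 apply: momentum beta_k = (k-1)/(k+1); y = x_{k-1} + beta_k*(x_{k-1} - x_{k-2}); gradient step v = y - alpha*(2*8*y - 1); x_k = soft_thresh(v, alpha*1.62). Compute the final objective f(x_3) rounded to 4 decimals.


FISTA on f(x) = 8*x^2 - 1*x + 1.62*|x|
L = 16, alpha = 0.0414
Iteration 1: beta = 0.0, y = -0.466 + 0.0*(-0.466 + 0.466) = -0.466
  grad(y) = -8.456, v = y - alpha*grad = -0.1159
  prox(v) = soft_thresh(-0.1159, 0.0671) = -0.0489
Iteration 2: beta = 0.3333, y = -0.0489 + 0.3333*(-0.0489 + 0.466) = 0.0902
  grad(y) = 0.4431, v = y - alpha*grad = 0.0718
  prox(v) = soft_thresh(0.0718, 0.0671) = 0.0048
Iteration 3: beta = 0.5, y = 0.0048 + 0.5*(0.0048 + 0.0489) = 0.0316
  grad(y) = -0.4944, v = y - alpha*grad = 0.0521
  prox(v) = soft_thresh(0.0521, 0.0671) = 0.0
f(x_3) = 8*0.0^2 - 1*0.0 + 1.62*|0.0| = 0.0


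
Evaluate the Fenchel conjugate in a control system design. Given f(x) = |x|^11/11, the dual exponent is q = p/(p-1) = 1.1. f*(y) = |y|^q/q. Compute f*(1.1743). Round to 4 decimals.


The conjugate exponent q satisfies 1/p + 1/q = 1.
p = 11, so q = 11/(11 - 1) = 1.1
|y|^q = 1.1743^1.1 = 1.1933
f*(1.1743) = 1.1933 / 1.1 = 1.0848


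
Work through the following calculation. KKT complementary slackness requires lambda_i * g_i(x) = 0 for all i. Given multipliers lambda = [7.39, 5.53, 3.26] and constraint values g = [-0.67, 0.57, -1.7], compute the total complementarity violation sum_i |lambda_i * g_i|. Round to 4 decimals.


KKT complementary slackness check:
lambda_1 * g_1 = 7.39 * -0.67 = -4.9513
lambda_2 * g_2 = 5.53 * 0.57 = 3.1521
lambda_3 * g_3 = 3.26 * -1.7 = -5.542
Total violation = 4.9513 + 3.1521 + 5.542 = 13.6454


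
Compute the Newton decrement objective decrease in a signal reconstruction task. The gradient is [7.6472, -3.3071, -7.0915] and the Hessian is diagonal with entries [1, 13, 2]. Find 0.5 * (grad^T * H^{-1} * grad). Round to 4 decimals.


Step 1: H is diagonal, so H^(-1) * g = [7.6472, -0.2544, -3.5458].
Step 2: g^T H^(-1) g = sum_i g_i^2 / H_ii
  = (7.6472)^2/1 + (-3.3071)^2/13 + (-7.0915)^2/2
  = 58.4797 + 0.8413 + 25.1447 = 84.4657
Step 3: Objective decrease = 0.5 * g^T H^(-1) g = 42.2328


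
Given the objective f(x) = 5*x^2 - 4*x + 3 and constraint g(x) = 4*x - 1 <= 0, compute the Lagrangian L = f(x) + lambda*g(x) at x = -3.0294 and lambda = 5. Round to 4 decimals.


Step 1: Evaluate f(x).
f(-3.0294) = 5*(-3.0294)^2 - 4*(-3.0294) + 3 = 61.0039
Step 2: Evaluate g(x).
g(-3.0294) = 4*-3.0294 - 1 = -13.1176
Step 3: Compute Lagrangian.
L = 61.0039 + 5*-13.1176 = -4.5841


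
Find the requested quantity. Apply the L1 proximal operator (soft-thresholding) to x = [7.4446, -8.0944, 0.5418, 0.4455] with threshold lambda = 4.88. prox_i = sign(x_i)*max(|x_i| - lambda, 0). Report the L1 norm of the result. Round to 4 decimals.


Soft-thresholding with lambda = 4.88:
prox(7.4446) = sign(7.4446)*max(|7.4446| - 4.88, 0) = 2.5646
prox(-8.0944) = sign(-8.0944)*max(|-8.0944| - 4.88, 0) = -3.2144
prox(0.5418) = sign(0.5418)*max(|0.5418| - 4.88, 0) = 0.0
prox(0.4455) = sign(0.4455)*max(|0.4455| - 4.88, 0) = 0.0
prox(x) = [2.5646, -3.2144, 0.0, 0.0]
||prox(x)||_1 = 2.5646 + 3.2144 + 0.0 + 0.0 = 5.779


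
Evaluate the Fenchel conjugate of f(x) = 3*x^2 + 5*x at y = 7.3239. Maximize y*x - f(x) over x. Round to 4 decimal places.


f*(y) = sup_x {y*x - a*x^2 - b*x} = sup_x {(y-b)*x - a*x^2}
FOC: (y - b) - 2a*x = 0 => x* = (y - b)/(2a)
x* = (7.3239 - 5)/(2*3) = 0.3873
f*(7.3239) = (y-b)^2/(4a) = (7.3239 - 5)^2/(4*3)
= 5.4005/12 = 0.45


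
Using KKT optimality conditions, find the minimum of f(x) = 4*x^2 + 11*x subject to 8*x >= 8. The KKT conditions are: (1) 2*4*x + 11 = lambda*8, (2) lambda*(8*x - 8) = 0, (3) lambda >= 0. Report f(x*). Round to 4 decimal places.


Step 1: Try lambda = 0 (constraint inactive).
x_unc = -11/(2*4) = -1.375
Check: 8*-1.375 = -11.0 < 8 -- violated!
Step 2: Constraint must be active: 8*x = 8
x* = 8/8 = 1.0
lambda = (2*4*1.0 + 11)/8 = 2.375
Step 3: Compute optimal value.
f(x*) = 4*1.0^2 + 11*1.0 = 15.0


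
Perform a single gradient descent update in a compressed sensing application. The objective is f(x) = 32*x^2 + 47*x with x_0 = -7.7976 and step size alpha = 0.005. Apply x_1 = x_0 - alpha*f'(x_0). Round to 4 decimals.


We compute the gradient at x_0 and apply the update.
f'(x) = 64*x + 47
f'(-7.7976) = 64*-7.7976 + 47 = -452.0464
x_1 = -7.7976 - 0.005*-452.0464 = -5.5374


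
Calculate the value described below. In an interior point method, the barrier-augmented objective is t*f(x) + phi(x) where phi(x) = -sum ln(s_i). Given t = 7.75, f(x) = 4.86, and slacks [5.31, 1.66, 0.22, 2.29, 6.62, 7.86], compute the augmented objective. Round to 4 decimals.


Step 1: Compute log-barrier.
ln values: [1.6696, 0.5068, -1.5141, 0.8286, 1.8901, 2.0618]
phi = -(1.6696 + 0.5068 - 1.5141 + 0.8286 + 1.8901 + 2.0618) = -5.4427
Step 2: Compute augmented objective.
t*f(x) = 7.75*4.86 = 37.665
Total = 37.665 - 5.4427 = 32.2223


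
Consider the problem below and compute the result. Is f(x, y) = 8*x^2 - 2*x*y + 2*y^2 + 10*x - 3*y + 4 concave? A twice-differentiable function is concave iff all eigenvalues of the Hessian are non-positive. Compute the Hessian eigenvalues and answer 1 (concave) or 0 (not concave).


The Hessian of f(x,y) = 8*x^2 - 2*x*y + 2*y^2 + 10*x - 3*y + 4 is:
H = [[16, -2], [-2, 4]]
Trace = 16 + 4 = 20
Determinant = 16*4 - (-2)^2 = 60
Discriminant = (20)^2 - 4*60 = 160.0
Eigenvalues: lambda_1 = 3.6754, lambda_2 = 16.3246
The function is not concave.

0


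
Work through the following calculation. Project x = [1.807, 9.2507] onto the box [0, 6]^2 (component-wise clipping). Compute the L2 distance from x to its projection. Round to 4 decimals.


Project each component onto [0, 6].
clip(1.807) = 1.807, clip(9.2507) = 6.0
Projection = [1.807, 6.0]
Squared diffs: [0.0, 10.5671]
Distance = sqrt(10.5671) = 3.2507


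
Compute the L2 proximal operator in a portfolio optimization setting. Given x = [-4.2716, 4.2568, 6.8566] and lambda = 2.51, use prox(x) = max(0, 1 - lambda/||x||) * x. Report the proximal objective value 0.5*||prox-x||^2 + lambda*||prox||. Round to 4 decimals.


Step 1: Compute ||x||.
||x|| = 9.1313
Step 2: Compute scaling factor.
scale = max(0, 1 - 2.51/9.1313) = 0.7251
Step 3: prox(x) = [-3.0974, 3.0867, 4.9719]
||prox(x)|| = 6.6213
Step 4: Proximal objective.
0.5*||prox-x||^2 = 3.1501
lambda*||prox|| = 16.6195
Total = 19.7694


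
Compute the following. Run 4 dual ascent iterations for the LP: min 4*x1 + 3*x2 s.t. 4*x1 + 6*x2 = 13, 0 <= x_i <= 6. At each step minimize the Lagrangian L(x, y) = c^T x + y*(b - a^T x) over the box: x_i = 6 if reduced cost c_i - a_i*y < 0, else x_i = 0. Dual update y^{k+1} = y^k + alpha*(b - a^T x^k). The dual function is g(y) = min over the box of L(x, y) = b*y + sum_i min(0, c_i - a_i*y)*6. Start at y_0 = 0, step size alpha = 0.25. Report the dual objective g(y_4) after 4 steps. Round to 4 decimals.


Dual ascent for LP: min 4*x1 + 3*x2, 4*x1 + 6*x2 = 13, 0 <= x_i <= 6
Step 1: y^k = 0.0, reduced costs: (4.0, 3.0)
  x^k = (0.0, 0.0), subgradient = b - a^T x = 13.0
  y^{k+1} = 0.0 + 0.25*13.0 = 3.25
Step 2: y^k = 3.25, reduced costs: (-9.0, -16.5)
  x^k = (6.0, 6.0), subgradient = b - a^T x = -47.0
  y^{k+1} = 3.25 + 0.25*-47.0 = -8.5
Step 3: y^k = -8.5, reduced costs: (38.0, 54.0)
  x^k = (0.0, 0.0), subgradient = b - a^T x = 13.0
  y^{k+1} = -8.5 + 0.25*13.0 = -5.25
Step 4: y^k = -5.25, reduced costs: (25.0, 34.5)
  x^k = (0.0, 0.0), subgradient = b - a^T x = 13.0
  y^{k+1} = -5.25 + 0.25*13.0 = -2.0
Dual objective at y_4 = -2.0: reduced costs (12.0, 15.0), box minimizer x = (0.0, 0.0)
g(y_4) = b*y + (c1 - a1*y)*x1 + (c2 - a2*y)*x2 = 13*(-2.0) + 12.0*0.0 + 15.0*0.0 = -26.0 + 0.0 + 0.0 = -26.0


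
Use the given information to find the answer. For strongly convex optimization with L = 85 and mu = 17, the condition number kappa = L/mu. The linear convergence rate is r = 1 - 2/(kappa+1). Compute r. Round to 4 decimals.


Step 1: Compute the condition number.
kappa = L/mu = 85/17 = 5.0
Step 2: Compute the convergence rate.
r = 1 - 2/(kappa + 1) = 1 - 2*mu/(L + mu) = (L - mu)/(L + mu) = 68/102 = 0.6667


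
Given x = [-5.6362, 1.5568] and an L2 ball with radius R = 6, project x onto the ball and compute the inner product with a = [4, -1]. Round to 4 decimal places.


Step 1: Compute ||x|| (intermediates to 6 decimals).
||x|| = sqrt((-5.6362)^2 + 1.5568^2) = 5.847254
Step 2: Project.
Since ||x|| <= R, proj = x (no scaling needed).
proj(x) = [-5.6362, 1.5568]
Step 3: Dot product.
a^T * proj(x) = 4*(-5.6362) - 1*1.5568 = -24.1016


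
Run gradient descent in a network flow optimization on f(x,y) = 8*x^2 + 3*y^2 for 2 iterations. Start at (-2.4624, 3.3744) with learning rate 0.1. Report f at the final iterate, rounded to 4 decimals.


Gradient descent on f(x,y) = 8*x^2 + 3*y^2.
Starting point: (-2.4624, 3.3744), alpha = 0.1
Step 1: grad_x = 2*8*-2.4624 = -39.3984, grad_y = 2*3*3.3744 = 20.2464
  x_1 = -2.4624 - 0.1*-39.3984 = 1.4774
  y_1 = 3.3744 - 0.1*20.2464 = 1.3498
Step 2: grad_x = 2*8*1.4774 = 23.639, grad_y = 2*3*1.3498 = 8.0986
  x_2 = 1.4774 - 0.1*23.639 = -0.8865
  y_2 = 1.3498 - 0.1*8.0986 = 0.5399
f(-0.8865, 0.5399) = 8*(-0.8865)^2 + 3*0.5399^2 = 7.161


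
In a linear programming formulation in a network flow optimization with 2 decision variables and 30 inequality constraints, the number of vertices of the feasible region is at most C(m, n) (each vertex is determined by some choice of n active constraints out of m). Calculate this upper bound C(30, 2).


Each vertex corresponds to some choice of n active constraints out of m, so the number of vertices is at most C(m, n) = m! / (n!(m-n)!).
m = 30, n = 2
Numerator: 30 * 29
Denominator: 2! = 2
C(30, 2) = 435


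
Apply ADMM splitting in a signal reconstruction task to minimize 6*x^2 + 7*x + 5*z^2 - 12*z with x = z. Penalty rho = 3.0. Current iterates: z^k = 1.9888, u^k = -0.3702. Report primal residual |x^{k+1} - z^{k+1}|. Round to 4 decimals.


ADMM iteration with rho = 3.0, z^k = 1.9888, u^k = -0.3702
Step 1: x-update.
Minimize 6*x^2 + 7*x + (3.0/2)*(x - 1.9888 - 0.3702)^2
FOC: (2*6 + 3.0)*x = -7 + 3.0*(1.9888 + 0.3702)
x^{k+1} = 0.0051
Step 2: z-update.
Minimize 5*z^2 - 12*z + (3.0/2)*(0.0051 - z - 0.3702)^2
FOC: (2*5 + 3.0)*z = 12 + 3.0*(0.0051 - 0.3702)
z^{k+1} = 0.8388
Step 3: u-update.
u^{k+1} = -0.3702 + 0.0051 - 0.8388 = -1.2039
Step 4: Primal residual = |0.0051 - 0.8388| = 0.8337


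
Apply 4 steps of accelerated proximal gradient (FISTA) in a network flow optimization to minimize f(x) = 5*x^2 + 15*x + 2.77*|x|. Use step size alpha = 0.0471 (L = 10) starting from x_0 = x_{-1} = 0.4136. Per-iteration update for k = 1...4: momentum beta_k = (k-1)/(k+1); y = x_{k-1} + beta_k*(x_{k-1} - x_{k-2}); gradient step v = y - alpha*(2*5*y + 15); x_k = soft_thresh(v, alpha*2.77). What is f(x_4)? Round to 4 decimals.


FISTA on f(x) = 5*x^2 + 15*x + 2.77*|x|
L = 10, alpha = 0.0471
Iteration 1: beta = 0.0, y = 0.4136 + 0.0*(0.4136 - 0.4136) = 0.4136
  grad(y) = 19.136, v = y - alpha*grad = -0.4877
  prox(v) = soft_thresh(-0.4877, 0.1305) = -0.3572
Iteration 2: beta = 0.3333, y = -0.3572 + 0.3333*(-0.3572 - 0.4136) = -0.6142
  grad(y) = 8.8582, v = y - alpha*grad = -1.0314
  prox(v) = soft_thresh(-1.0314, 0.1305) = -0.9009
Iteration 3: beta = 0.5, y = -0.9009 + 0.5*(-0.9009 + 0.3572) = -1.1728
  grad(y) = 3.2721, v = y - alpha*grad = -1.3269
  prox(v) = soft_thresh(-1.3269, 0.1305) = -1.1964
Iteration 4: beta = 0.6, y = -1.1964 + 0.6*(-1.1964 + 0.9009) = -1.3737
  grad(y) = 1.2626, v = y - alpha*grad = -1.4332
  prox(v) = soft_thresh(-1.4332, 0.1305) = -1.3027
f(x_4) = 5*(-1.3027)^2 + 15*(-1.3027) + 2.77*|-1.3027| = -7.4469


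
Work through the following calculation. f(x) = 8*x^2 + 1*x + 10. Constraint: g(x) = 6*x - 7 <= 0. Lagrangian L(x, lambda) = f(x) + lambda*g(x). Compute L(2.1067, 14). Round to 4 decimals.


Step 1: Evaluate f(x).
f(2.1067) = 8*2.1067^2 + 1*2.1067 + 10 = 47.6122
Step 2: Evaluate g(x).
g(2.1067) = 6*2.1067 - 7 = 5.6402
Step 3: Compute Lagrangian.
L = 47.6122 + 14*5.6402 = 126.575


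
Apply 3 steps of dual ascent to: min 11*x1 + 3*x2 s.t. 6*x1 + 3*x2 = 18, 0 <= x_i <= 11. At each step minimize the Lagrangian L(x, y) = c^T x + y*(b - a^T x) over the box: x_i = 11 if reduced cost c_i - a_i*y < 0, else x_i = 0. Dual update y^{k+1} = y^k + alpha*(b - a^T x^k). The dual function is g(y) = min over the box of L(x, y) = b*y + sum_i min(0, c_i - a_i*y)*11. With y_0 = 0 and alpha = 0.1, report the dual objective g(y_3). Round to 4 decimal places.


Dual ascent for LP: min 11*x1 + 3*x2, 6*x1 + 3*x2 = 18, 0 <= x_i <= 11
Step 1: y^k = 0.0, reduced costs: (11.0, 3.0)
  x^k = (0.0, 0.0), subgradient = b - a^T x = 18.0
  y^{k+1} = 0.0 + 0.1*18.0 = 1.8
Step 2: y^k = 1.8, reduced costs: (0.2, -2.4)
  x^k = (0.0, 11.0), subgradient = b - a^T x = -15.0
  y^{k+1} = 1.8 + 0.1*-15.0 = 0.3
Step 3: y^k = 0.3, reduced costs: (9.2, 2.1)
  x^k = (0.0, 0.0), subgradient = b - a^T x = 18.0
  y^{k+1} = 0.3 + 0.1*18.0 = 2.1
Dual objective at y_3 = 2.1: reduced costs (-1.6, -3.3), box minimizer x = (11.0, 11.0)
g(y_3) = b*y + (c1 - a1*y)*x1 + (c2 - a2*y)*x2 = 18*2.1 + (-1.6)*11.0 + (-3.3)*11.0 = 37.8 - 17.6 - 36.3 = -16.1


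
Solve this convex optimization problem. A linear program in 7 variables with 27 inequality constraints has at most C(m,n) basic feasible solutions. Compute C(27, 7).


Each vertex corresponds to some choice of n active constraints out of m, so the number of vertices is at most C(m, n) = m! / (n!(m-n)!).
m = 27, n = 7
Numerator: 27 * 26 * 25 * 24 * 23 * 22 * 21
Denominator: 7! = 5040
C(27, 7) = 888030


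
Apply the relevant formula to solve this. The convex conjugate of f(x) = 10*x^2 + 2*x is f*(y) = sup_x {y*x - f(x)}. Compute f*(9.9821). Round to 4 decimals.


f*(y) = sup_x {y*x - a*x^2 - b*x} = sup_x {(y-b)*x - a*x^2}
FOC: (y - b) - 2a*x = 0 => x* = (y - b)/(2a)
x* = (9.9821 - 2)/(2*10) = 0.3991
f*(9.9821) = (y-b)^2/(4a) = (9.9821 - 2)^2/(4*10)
= 63.7139/40 = 1.5928


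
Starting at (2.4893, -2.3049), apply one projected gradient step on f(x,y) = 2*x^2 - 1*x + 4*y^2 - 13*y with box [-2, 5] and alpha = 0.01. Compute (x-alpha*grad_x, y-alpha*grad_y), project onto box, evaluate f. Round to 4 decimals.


Step 1: Compute gradient at (2.4893, -2.3049).
grad_x = 2*2*2.4893 - 1 = 8.9572
grad_y = 2*4*-2.3049 - 13 = -31.4392
Step 2: Gradient step.
x_raw = 2.4893 - 0.01*8.9572 = 2.3997
y_raw = -2.3049 - 0.01*-31.4392 = -1.9905
Step 3: Project onto [-2, 5].
x_proj = clip(2.3997) = 2.3997
y_proj = clip(-1.9905) = -1.9905
Step 4: Evaluate f.
f(2.3997, -1.9905) = 50.8428


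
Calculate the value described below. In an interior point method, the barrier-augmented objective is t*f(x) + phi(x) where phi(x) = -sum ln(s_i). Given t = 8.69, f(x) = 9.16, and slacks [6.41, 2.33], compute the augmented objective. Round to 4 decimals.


Step 1: Compute log-barrier.
ln values: [1.8579, 0.8459]
phi = -(1.8579 + 0.8459) = -2.7037
Step 2: Compute augmented objective.
t*f(x) = 8.69*9.16 = 79.6004
Total = 79.6004 - 2.7037 = 76.8967


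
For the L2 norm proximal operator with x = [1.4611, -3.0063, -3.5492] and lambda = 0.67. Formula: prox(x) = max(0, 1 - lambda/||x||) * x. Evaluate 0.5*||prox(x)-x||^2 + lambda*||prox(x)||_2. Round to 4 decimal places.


Step 1: Compute ||x||.
||x|| = 4.8754
Step 2: Compute scaling factor.
scale = max(0, 1 - 0.67/4.8754) = 0.8626
Step 3: prox(x) = [1.2603, -2.5932, -3.0615]
||prox(x)|| = 4.2054
Step 4: Proximal objective.
0.5*||prox-x||^2 = 0.2245
lambda*||prox|| = 2.8176
Total = 3.0421


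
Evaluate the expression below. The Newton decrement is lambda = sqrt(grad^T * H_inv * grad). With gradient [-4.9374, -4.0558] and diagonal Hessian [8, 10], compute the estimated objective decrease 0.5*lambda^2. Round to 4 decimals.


Step 1: H is diagonal, so H^(-1) * g = [-0.6172, -0.4056].
Step 2: g^T H^(-1) g = sum_i g_i^2 / H_ii
  = (-4.9374)^2/8 + (-4.0558)^2/10
  = 3.0472 + 1.645 = 4.6922
Step 3: Objective decrease = 0.5 * g^T H^(-1) g = 2.3461


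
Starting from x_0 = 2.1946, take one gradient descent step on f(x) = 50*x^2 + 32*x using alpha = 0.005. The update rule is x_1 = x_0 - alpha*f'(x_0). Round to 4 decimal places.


We compute the gradient at x_0 and apply the update.
f'(x) = 100*x + 32
f'(2.1946) = 100*2.1946 + 32 = 251.46
x_1 = 2.1946 - 0.005*251.46 = 0.9373


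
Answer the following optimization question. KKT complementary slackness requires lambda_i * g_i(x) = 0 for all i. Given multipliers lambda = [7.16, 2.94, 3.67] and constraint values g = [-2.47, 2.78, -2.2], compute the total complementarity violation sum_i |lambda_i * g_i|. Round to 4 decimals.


KKT complementary slackness check:
lambda_1 * g_1 = 7.16 * -2.47 = -17.6852
lambda_2 * g_2 = 2.94 * 2.78 = 8.1732
lambda_3 * g_3 = 3.67 * -2.2 = -8.074
Total violation = 17.6852 + 8.1732 + 8.074 = 33.9324


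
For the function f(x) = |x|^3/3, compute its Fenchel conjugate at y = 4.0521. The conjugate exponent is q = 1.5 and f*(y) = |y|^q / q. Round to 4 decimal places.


The conjugate exponent q satisfies 1/p + 1/q = 1.
p = 3, so q = 3/(3 - 1) = 1.5
|y|^q = 4.0521^1.5 = 8.1568
f*(4.0521) = 8.1568 / 1.5 = 5.4379


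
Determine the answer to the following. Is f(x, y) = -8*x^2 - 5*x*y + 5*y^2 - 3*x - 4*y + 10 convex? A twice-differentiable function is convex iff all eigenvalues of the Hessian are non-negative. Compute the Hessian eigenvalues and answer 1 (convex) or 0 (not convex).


The Hessian of f(x,y) = -8*x^2 - 5*x*y + 5*y^2 - 3*x - 4*y + 10 is:
H = [[-16, -5], [-5, 10]]
Trace = -16 + 10 = -6
Determinant = -16*10 - (-5)^2 = -185
Discriminant = (-6)^2 - 4*-185 = 776.0
Eigenvalues: lambda_1 = -16.9284, lambda_2 = 10.9284
The function is not convex.

0


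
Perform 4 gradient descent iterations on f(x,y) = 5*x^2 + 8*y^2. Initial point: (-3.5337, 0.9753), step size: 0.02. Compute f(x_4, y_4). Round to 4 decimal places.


Gradient descent on f(x,y) = 5*x^2 + 8*y^2.
Starting point: (-3.5337, 0.9753), alpha = 0.02
Step 1: grad_x = 2*5*-3.5337 = -35.337, grad_y = 2*8*0.9753 = 15.6048
  x_1 = -3.5337 - 0.02*-35.337 = -2.827
  y_1 = 0.9753 - 0.02*15.6048 = 0.6632
Step 2: grad_x = 2*5*-2.827 = -28.2696, grad_y = 2*8*0.6632 = 10.6113
  x_2 = -2.827 - 0.02*-28.2696 = -2.2616
  y_2 = 0.6632 - 0.02*10.6113 = 0.451
Step 3: grad_x = 2*5*-2.2616 = -22.6157, grad_y = 2*8*0.451 = 7.2157
  x_3 = -2.2616 - 0.02*-22.6157 = -1.8093
  y_3 = 0.451 - 0.02*7.2157 = 0.3067
Step 4: grad_x = 2*5*-1.8093 = -18.0925, grad_y = 2*8*0.3067 = 4.9066
  x_4 = -1.8093 - 0.02*-18.0925 = -1.4474
  y_4 = 0.3067 - 0.02*4.9066 = 0.2085
f(-1.4474, 0.2085) = 5*(-1.4474)^2 + 8*0.2085^2 = 10.8228


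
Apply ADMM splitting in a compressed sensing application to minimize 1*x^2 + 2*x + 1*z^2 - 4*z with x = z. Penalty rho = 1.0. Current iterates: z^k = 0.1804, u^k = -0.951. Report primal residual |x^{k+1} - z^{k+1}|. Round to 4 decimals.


ADMM iteration with rho = 1.0, z^k = 0.1804, u^k = -0.951
Step 1: x-update.
Minimize 1*x^2 + 2*x + (1.0/2)*(x - 0.1804 - 0.951)^2
FOC: (2*1 + 1.0)*x = -2 + 1.0*(0.1804 + 0.951)
x^{k+1} = -0.2895
Step 2: z-update.
Minimize 1*z^2 - 4*z + (1.0/2)*(-0.2895 - z - 0.951)^2
FOC: (2*1 + 1.0)*z = 4 + 1.0*(-0.2895 - 0.951)
z^{k+1} = 0.9198
Step 3: u-update.
u^{k+1} = -0.951 - 0.2895 - 0.9198 = -2.1604
Step 4: Primal residual = |-0.2895 - 0.9198| = 1.2094


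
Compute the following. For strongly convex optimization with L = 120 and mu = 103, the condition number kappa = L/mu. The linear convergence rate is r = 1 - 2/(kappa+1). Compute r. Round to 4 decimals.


Step 1: Compute the condition number.
kappa = L/mu = 120/103 = 1.165
Step 2: Compute the convergence rate.
r = 1 - 2/(kappa + 1) = 1 - 2*mu/(L + mu) = (L - mu)/(L + mu) = 17/223 = 0.0762


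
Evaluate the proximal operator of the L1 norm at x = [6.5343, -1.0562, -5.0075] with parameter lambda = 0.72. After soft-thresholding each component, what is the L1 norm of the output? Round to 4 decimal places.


Soft-thresholding with lambda = 0.72:
prox(6.5343) = sign(6.5343)*max(|6.5343| - 0.72, 0) = 5.8143
prox(-1.0562) = sign(-1.0562)*max(|-1.0562| - 0.72, 0) = -0.3362
prox(-5.0075) = sign(-5.0075)*max(|-5.0075| - 0.72, 0) = -4.2875
prox(x) = [5.8143, -0.3362, -4.2875]
||prox(x)||_1 = 5.8143 + 0.3362 + 4.2875 = 10.438


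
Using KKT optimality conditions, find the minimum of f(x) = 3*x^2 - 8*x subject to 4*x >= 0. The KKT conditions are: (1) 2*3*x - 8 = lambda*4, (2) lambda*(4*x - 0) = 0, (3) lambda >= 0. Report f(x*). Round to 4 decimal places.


Step 1: Try lambda = 0 (constraint inactive).
Stationarity: 2*3*x - 8 = 0
x* = 8/(2*3) = 4/3 = 1.3333 (rounded; the exact value 4/3 is used below)
Check constraint: 4*1.3333 = 5.3332 >= 0 -- satisfied.
Step 2: Compute optimal value.
f(x*) = 3*(4/3)^2 - 8*(4/3) = -5.3333


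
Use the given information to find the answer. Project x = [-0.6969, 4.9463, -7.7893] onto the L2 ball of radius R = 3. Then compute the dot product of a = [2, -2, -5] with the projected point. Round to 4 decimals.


Step 1: Compute ||x|| (intermediates to 6 decimals).
||x|| = sqrt((-0.6969)^2 + 4.9463^2 + (-7.7893)^2) = 9.253364
Step 2: Project.
Since ||x|| > R, scale = R/||x|| = 3/9.253364 = 0.324206, proj(x) = scale * x
proj(x) = [-0.225939, 1.60362, -2.525338]
Step 3: Dot product.
a^T * proj(x) = 2*(-0.225939) - 2*1.60362 - 5*(-2.525338) = 8.9676


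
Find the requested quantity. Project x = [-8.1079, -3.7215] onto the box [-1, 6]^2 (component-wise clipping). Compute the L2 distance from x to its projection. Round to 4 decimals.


Project each component onto [-1, 6].
clip(-8.1079) = -1.0, clip(-3.7215) = -1.0
Projection = [-1.0, -1.0]
Squared diffs: [50.5222, 7.4066]
Distance = sqrt(57.9288) = 7.6111


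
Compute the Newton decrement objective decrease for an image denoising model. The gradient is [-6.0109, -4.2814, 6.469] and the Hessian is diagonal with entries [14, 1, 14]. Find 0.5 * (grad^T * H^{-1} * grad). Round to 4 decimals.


Step 1: H is diagonal, so H^(-1) * g = [-0.4294, -4.2814, 0.4621].
Step 2: g^T H^(-1) g = sum_i g_i^2 / H_ii
  = (-6.0109)^2/14 + (-4.2814)^2/1 + (6.469)^2/14
  = 2.5808 + 18.3304 + 2.9891 = 23.9003
Step 3: Objective decrease = 0.5 * g^T H^(-1) g = 11.9502


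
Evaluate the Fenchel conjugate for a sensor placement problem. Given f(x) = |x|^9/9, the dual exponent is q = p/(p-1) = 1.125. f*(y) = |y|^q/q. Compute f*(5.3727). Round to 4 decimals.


The conjugate exponent q satisfies 1/p + 1/q = 1.
p = 9, so q = 9/(9 - 1) = 1.125
|y|^q = 5.3727^1.125 = 6.6293
f*(5.3727) = 6.6293 / 1.125 = 5.8927


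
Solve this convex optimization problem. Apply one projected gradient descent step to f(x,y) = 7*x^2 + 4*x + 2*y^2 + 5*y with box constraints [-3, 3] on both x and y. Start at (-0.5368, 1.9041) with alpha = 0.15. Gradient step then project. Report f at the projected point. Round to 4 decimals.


Step 1: Compute gradient at (-0.5368, 1.9041).
grad_x = 2*7*-0.5368 + 4 = -3.5152
grad_y = 2*2*1.9041 + 5 = 12.6164
Step 2: Gradient step.
x_raw = -0.5368 - 0.15*-3.5152 = -0.0095
y_raw = 1.9041 - 0.15*12.6164 = 0.0116
Step 3: Project onto [-3, 3].
x_proj = clip(-0.0095) = -0.0095
y_proj = clip(0.0116) = 0.0116
Step 4: Evaluate f.
f(-0.0095, 0.0116) = 0.021


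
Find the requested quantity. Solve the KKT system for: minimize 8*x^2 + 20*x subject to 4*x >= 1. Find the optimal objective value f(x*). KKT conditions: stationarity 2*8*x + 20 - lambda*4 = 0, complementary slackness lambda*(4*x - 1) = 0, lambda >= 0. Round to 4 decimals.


Step 1: Try lambda = 0 (constraint inactive).
x_unc = -20/(2*8) = -1.25
Check: 4*-1.25 = -5.0 < 1 -- violated!
Step 2: Constraint must be active: 4*x = 1
x* = 1/4 = 0.25
lambda = (2*8*0.25 + 20)/4 = 6.0
Step 3: Compute optimal value.
f(x*) = 8*0.25^2 + 20*0.25 = 5.5


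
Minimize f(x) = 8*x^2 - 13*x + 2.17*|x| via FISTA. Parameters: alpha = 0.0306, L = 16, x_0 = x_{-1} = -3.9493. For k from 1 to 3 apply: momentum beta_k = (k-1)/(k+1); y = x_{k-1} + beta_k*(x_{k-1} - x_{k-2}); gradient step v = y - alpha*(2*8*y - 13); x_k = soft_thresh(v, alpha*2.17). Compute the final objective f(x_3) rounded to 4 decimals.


FISTA on f(x) = 8*x^2 - 13*x + 2.17*|x|
L = 16, alpha = 0.0306
Iteration 1: beta = 0.0, y = -3.9493 + 0.0*(-3.9493 + 3.9493) = -3.9493
  grad(y) = -76.1888, v = y - alpha*grad = -1.6179
  prox(v) = soft_thresh(-1.6179, 0.0664) = -1.5515
Iteration 2: beta = 0.3333, y = -1.5515 + 0.3333*(-1.5515 + 3.9493) = -0.7523
  grad(y) = -25.0362, v = y - alpha*grad = 0.0138
  prox(v) = soft_thresh(0.0138, 0.0664) = 0.0
Iteration 3: beta = 0.5, y = 0.0 + 0.5*(0.0 + 1.5515) = 0.7758
  grad(y) = -0.5878, v = y - alpha*grad = 0.7937
  prox(v) = soft_thresh(0.7937, 0.0664) = 0.7273
f(x_3) = 8*0.7273^2 - 13*0.7273 + 2.17*|0.7273| = -3.6449


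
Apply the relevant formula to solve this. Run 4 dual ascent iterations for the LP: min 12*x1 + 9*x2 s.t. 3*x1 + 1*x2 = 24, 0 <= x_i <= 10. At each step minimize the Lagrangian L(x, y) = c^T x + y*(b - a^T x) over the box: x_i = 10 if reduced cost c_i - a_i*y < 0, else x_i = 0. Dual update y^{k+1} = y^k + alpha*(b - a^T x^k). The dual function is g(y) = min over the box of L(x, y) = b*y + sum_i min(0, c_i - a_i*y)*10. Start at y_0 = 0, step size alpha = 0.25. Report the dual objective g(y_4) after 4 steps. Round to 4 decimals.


Dual ascent for LP: min 12*x1 + 9*x2, 3*x1 + 1*x2 = 24, 0 <= x_i <= 10
Step 1: y^k = 0.0, reduced costs: (12.0, 9.0)
  x^k = (0.0, 0.0), subgradient = b - a^T x = 24.0
  y^{k+1} = 0.0 + 0.25*24.0 = 6.0
Step 2: y^k = 6.0, reduced costs: (-6.0, 3.0)
  x^k = (10.0, 0.0), subgradient = b - a^T x = -6.0
  y^{k+1} = 6.0 + 0.25*-6.0 = 4.5
Step 3: y^k = 4.5, reduced costs: (-1.5, 4.5)
  x^k = (10.0, 0.0), subgradient = b - a^T x = -6.0
  y^{k+1} = 4.5 + 0.25*-6.0 = 3.0
Step 4: y^k = 3.0, reduced costs: (3.0, 6.0)
  x^k = (0.0, 0.0), subgradient = b - a^T x = 24.0
  y^{k+1} = 3.0 + 0.25*24.0 = 9.0
Dual objective at y_4 = 9.0: reduced costs (-15.0, 0.0), box minimizer x = (10.0, 0.0)
g(y_4) = b*y + (c1 - a1*y)*x1 + (c2 - a2*y)*x2 = 24*9.0 + (-15.0)*10.0 + 0.0*0.0 = 216.0 - 150.0 + 0.0 = 66.0


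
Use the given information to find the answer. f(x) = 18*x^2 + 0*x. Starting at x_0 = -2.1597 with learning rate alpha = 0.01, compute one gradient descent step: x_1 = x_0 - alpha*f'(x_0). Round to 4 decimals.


We compute the gradient at x_0 and apply the update.
f'(x) = 36*x + 0
f'(-2.1597) = 36*-2.1597 + 0 = -77.7492
x_1 = -2.1597 - 0.01*-77.7492 = -1.3822
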